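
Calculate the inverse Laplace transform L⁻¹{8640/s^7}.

L⁻¹{n!/s^(n+1)} = t^n with n=6. So L⁻¹{720/s^7} = t^6, and L⁻¹{8640/s^7} = (8640/720)·t^6 = 12·t^6

Final answer: 12·t^6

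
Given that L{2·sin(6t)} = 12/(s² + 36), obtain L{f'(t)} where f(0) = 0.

L{f'(t)} = s·F(s) - f(0) = s·12/(s² + 36) - 0 = 12s/(s² + 36)

Final answer: 12s/(s² + 36)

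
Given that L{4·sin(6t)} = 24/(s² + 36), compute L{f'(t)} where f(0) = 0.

L{f'(t)} = s·F(s) - f(0) = s·24/(s² + 36) - 0 = 24s/(s² + 36)

Final answer: 24s/(s² + 36)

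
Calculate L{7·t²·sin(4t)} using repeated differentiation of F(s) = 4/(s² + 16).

F(s) = 4/(s² + 16). F'(s) = -8s/(s² + 16)². F''(s) = -8(16 - 3s²)/(s² + 16)³ = (24s² - 128)/(s² + 16)³. So L{t²·sin(4t)} = (-1)² F''(s) = (24s² - 128)/(s² + 16)³. Then L{7·t²·sin(4t)} = 7·(24s² - 128)/(s² + 16)³ = (168s² - 896)/(s² + 16)³

Final answer: (168s² - 896)/(s² + 16)³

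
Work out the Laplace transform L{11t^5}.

L{11t^5} = 11 · L{t^5} = 11 · 120/s^6 = 1320/s^6

Final answer: 1320/s^6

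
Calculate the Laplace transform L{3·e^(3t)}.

L{e^(at)} = 1/(s-a), so L{e^(3t)} = 1/(s-3). Then L{3·e^(3t)} = 3/(s-3)

Final answer: 3/(s-3)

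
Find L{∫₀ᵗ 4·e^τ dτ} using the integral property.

L{∫₀ᵗ f(τ)dτ} = F(s)/s with F(s) = 4/(s-1), so L{∫₀ᵗ 4·e^τ dτ} = 4/(s(s-1))

Final answer: 4/(s(s-1))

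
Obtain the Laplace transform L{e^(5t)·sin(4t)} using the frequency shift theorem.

Frequency shift: L{e^(at)f(t)} = F(s-a). L{e^(5t)·sin(4t)} = 4/((s-5)² + 16)

Final answer: 4/((s-5)² + 16)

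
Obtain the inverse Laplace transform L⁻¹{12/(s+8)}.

L⁻¹{1/(s-a)} = e^(at), so L⁻¹{1/(s+8)} = e^(-8t), and L⁻¹{12/(s+8)} = 12·e^(-8t)

Final answer: 12·e^(-8t)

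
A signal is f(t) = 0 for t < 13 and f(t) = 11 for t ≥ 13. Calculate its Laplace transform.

f(t) = 11·u(t-13). L{u(t-13)} = e^(-13s)/s, so L{f(t)} = 11·e^(-13s)/s

Final answer: 11·e^(-13s)/s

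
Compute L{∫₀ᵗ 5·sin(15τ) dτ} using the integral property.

L{∫₀ᵗ f(τ)dτ} = F(s)/s with F(s) = 75/(s² + 225), so the result is (75/(s² + 225))/s = 75/(s(s² + 225))

Final answer: 75/(s(s² + 225))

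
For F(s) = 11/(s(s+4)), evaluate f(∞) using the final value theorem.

f(∞) = lim_{s→0} s·11/(s(s+4)) = lim_{s→0} 11/(s+4) = 11/4 = 11/4

Final answer: 11/4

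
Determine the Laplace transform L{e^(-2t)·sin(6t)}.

L{e^(at)·sin(ωt)} = ω/((s-a)² + ω²), so L{e^(-2t)·sin(6t)} = 6/((s+2)² + 36)

Final answer: 6/((s+2)² + 36)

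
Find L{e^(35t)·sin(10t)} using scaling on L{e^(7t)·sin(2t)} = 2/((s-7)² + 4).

Scaling with a=5: L{e^(35t)·sin(10t)} = (1/5) · 2/((s/5-7)² + 4). Simplifying: 10/((s-35)² + 100)

Final answer: 10/((s-35)² + 100)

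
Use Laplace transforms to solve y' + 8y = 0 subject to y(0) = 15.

L{y'} + 8L{y} = 0. sY - 15 + 8Y = 0. Y(s+8) = 15. Y = 15/(s+8)

Final answer: y(t) = 15e^(-8t)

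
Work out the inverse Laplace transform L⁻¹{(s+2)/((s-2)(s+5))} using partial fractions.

Using partial fractions, f(t) = (4e^(2t) + 3e^(-5t))/7

Final answer: (4e^(2t) + 3e^(-5t))/7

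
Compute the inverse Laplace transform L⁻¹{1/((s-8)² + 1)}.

Using frequency shift, L⁻¹{1/((s-8)² + 1)} = e^(8t)·sin(t)

Final answer: e^(8t)·sin(t)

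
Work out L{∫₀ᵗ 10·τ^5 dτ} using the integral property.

L{∫₀ᵗ f(τ)dτ} = F(s)/s with f(t) = 10t^5. F(s) = 1200/s^6, so L{∫₀ᵗ 10·τ^5 dτ} = (1200/s^6)/s = 1200/s^7. (Check: ∫₀ᵗ 10·τ^5 dτ = 10t^6/6.)

Final answer: 1200/s^7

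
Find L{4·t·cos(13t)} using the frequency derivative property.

L{cos(13t)} = s/(s² + 169). Derivative: d/ds[s/(s² + 169)] = [(s² + 169) - s·2s]/(s² + 169)² = (169 - s²)/(s² + 169)². So L{t·cos(13t)} = -F'(s) = (s² - 169)/(s² + 169)². Then L{4·t·cos(13t)} = 4·(s² - 169)/(s² + 169)²

Final answer: 4·(s² - 169)/(s² + 169)²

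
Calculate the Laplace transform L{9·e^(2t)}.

L{e^(at)} = 1/(s-a), so L{e^(2t)} = 1/(s-2). Then L{9·e^(2t)} = 9/(s-2)

Final answer: 9/(s-2)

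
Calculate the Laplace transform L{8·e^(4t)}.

L{e^(at)} = 1/(s-a), so L{e^(4t)} = 1/(s-4). Then L{8·e^(4t)} = 8/(s-4)

Final answer: 8/(s-4)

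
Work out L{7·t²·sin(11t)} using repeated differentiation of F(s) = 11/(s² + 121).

F(s) = 11/(s² + 121). F'(s) = -22s/(s² + 121)². F''(s) = -22(121 - 3s²)/(s² + 121)³ = (66s² - 2662)/(s² + 121)³. So L{t²·sin(11t)} = (-1)² F''(s) = (66s² - 2662)/(s² + 121)³. Then L{7·t²·sin(11t)} = 7·(66s² - 2662)/(s² + 121)³ = (462s² - 18634)/(s² + 121)³

Final answer: (462s² - 18634)/(s² + 121)³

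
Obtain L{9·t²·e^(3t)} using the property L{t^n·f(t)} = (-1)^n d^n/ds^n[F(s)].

L{e^(3t)} = 1/(s-3). d/ds[1/(s-3)] = -1/(s-3)². d²/ds²[1/(s-3)] = 2/(s-3)³. So L{t²·e^(3t)} = (-1)² · 2/(s-3)³ = 2/(s-3)³. Then L{9·t²·e^(3t)} = 9·2/(s-3)³ = 18/(s-3)³

Final answer: 18/(s-3)³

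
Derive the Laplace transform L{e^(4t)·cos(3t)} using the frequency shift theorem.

Frequency shift: L{e^(at)f(t)} = F(s-a). L{e^(4t)·cos(3t)} = (s-4)/((s-4)² + 9)

Final answer: (s-4)/((s-4)² + 9)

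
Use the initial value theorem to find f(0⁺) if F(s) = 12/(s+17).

f(0⁺) = lim_{s→∞} s·12/(s+17) = lim_{s→∞} 12s/(s+17) = 12

Final answer: 12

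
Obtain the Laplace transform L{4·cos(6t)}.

L{cos(ωt)} = s/(s² + ω²), so L{cos(6t)} = s/(s² + 36). Then L{4·cos(6t)} = 4·s/(s² + 36) = 4s/(s² + 36)

Final answer: 4s/(s² + 36)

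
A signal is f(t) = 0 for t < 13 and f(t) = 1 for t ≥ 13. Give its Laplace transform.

f(t) = u(t-13). L{u(t-13)} = e^(-13s)/s, so L{f(t)} = e^(-13s)/s

Final answer: e^(-13s)/s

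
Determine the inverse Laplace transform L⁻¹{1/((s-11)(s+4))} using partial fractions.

Decompose: A/(s-11) + B/(s+4). A = 1/15, B = -1/15. f(t) = (e^(11t) - e^(-4t))/15

Final answer: (e^(11t) - e^(-4t))/15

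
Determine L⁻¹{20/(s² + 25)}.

This is the form c·a/(s² + a²) with a = 5, c = 4. L⁻¹ = 4·sin(5t)

Final answer: 4·sin(5t)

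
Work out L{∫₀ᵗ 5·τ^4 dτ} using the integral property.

L{∫₀ᵗ f(τ)dτ} = F(s)/s with f(t) = 5t^4. F(s) = 120/s^5, so L{∫₀ᵗ 5·τ^4 dτ} = (120/s^5)/s = 120/s^6. (Check: ∫₀ᵗ 5·τ^4 dτ = 5t^5/5.)

Final answer: 120/s^6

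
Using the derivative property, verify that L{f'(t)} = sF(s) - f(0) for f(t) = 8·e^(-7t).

f'(t) = -56e^(-7t). Direct: L{f'(t)} = -56/(s+7). Property: s·8/(s+7) - 8 = (8s - 8(s+7))/(s+7) = -56/(s+7). ✓

Final answer: -56/(s+7)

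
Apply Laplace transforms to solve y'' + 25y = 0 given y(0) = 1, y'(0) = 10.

L{y''} + 25L{y} = 0. s²Y - s - 10 + 25Y = 0. Y(s² + 25) = s + 10. Y = (s + 10)/(s² + 25). Inverting: y(t) = cos(5t) + 2sin(5t)

Final answer: y(t) = cos(5t) + 2sin(5t)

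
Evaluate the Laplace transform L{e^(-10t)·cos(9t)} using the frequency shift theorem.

Frequency shift: L{e^(at)f(t)} = F(s-a). L{e^(-10t)·cos(9t)} = (s+10)/((s+10)² + 81)

Final answer: (s+10)/((s+10)² + 81)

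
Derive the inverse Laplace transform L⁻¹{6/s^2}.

L⁻¹{n!/s^(n+1)} = t^n with n=1. So L⁻¹{1/s^2} = t, and L⁻¹{6/s^2} = (6/1)·t = 6·t

Final answer: 6·t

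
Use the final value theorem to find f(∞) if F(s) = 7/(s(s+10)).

f(∞) = lim_{s→0} s·7/(s(s+10)) = lim_{s→0} 7/(s+10) = 7/10 = 7/10

Final answer: 7/10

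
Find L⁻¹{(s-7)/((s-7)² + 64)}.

Using frequency shift: L⁻¹{(s-a)/((s-a)² + b²)} = e^(at)cos(bt). Here a=7, b=8

Final answer: e^(7t)·cos(8t)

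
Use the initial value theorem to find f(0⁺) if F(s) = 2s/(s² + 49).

f(0⁺) = lim_{s→∞} s·2s/(s² + 49) = lim_{s→∞} 2s²/(s² + 49) = 2

Final answer: 2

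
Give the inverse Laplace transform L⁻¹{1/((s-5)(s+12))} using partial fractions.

Decompose: A/(s-5) + B/(s+12). A = 1/17, B = -1/17. f(t) = (e^(5t) - e^(-12t))/17

Final answer: (e^(5t) - e^(-12t))/17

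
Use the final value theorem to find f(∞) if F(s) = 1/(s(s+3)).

f(∞) = lim_{s→0} s·1/(s(s+3)) = lim_{s→0} 1/(s+3) = 1/3 = 1/3

Final answer: 1/3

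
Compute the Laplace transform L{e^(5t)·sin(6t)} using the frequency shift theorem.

Frequency shift: L{e^(at)f(t)} = F(s-a). L{e^(5t)·sin(6t)} = 6/((s-5)² + 36)

Final answer: 6/((s-5)² + 36)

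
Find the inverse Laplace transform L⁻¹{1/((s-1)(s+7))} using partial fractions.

Decompose: A/(s-1) + B/(s+7). A = 1/8, B = -1/8. f(t) = (e^t - e^(-7t))/8

Final answer: (e^t - e^(-7t))/8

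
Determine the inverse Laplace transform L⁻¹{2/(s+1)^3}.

L⁻¹{n!/(s-a)^(n+1)} = t^n·e^(at), so L⁻¹{2/(s+1)^3} = t^2·e^(-t)

Final answer: t^2·e^(-t)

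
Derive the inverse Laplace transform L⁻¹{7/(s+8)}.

L⁻¹{1/(s-a)} = e^(at), so L⁻¹{1/(s+8)} = e^(-8t), and L⁻¹{7/(s+8)} = 7·e^(-8t)

Final answer: 7·e^(-8t)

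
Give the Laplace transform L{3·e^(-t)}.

L{e^(at)} = 1/(s-a), so L{e^(-t)} = 1/(s+1). Then L{3·e^(-t)} = 3/(s+1)

Final answer: 3/(s+1)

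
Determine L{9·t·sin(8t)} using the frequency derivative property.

L{sin(8t)} = 8/(s² + 64). By L{t·f(t)} = -F'(s): -d/ds[8/(s² + 64)] = -(8)·(-2s)/(s² + 64)² = 16s/(s² + 64)². Then L{9·t·sin(8t)} = 9·16s/(s² + 64)² = 144s/(s² + 64)²

Final answer: 144s/(s² + 64)²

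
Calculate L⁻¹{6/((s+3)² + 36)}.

Form: b/((s-a)² + b²) → e^(at)sin(bt). With a=-3, b=6

Final answer: e^(-3t)·sin(6t)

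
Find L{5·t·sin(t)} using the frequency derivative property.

L{sin(t)} = 1/(s² + 1). By L{t·f(t)} = -F'(s): -d/ds[1/(s² + 1)] = -(1)·(-2s)/(s² + 1)² = 2s/(s² + 1)². Then L{5·t·sin(t)} = 5·2s/(s² + 1)² = 10s/(s² + 1)²

Final answer: 10s/(s² + 1)²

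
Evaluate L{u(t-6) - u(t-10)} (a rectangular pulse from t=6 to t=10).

L{u(t-a)} = e^(-as)/s. L{u(t-6) - u(t-10)} = (e^(-6s) - e^(-10s))/s

Final answer: (e^(-6s) - e^(-10s))/s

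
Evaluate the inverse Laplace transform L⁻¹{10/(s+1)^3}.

L⁻¹{n!/(s-a)^(n+1)} = t^n·e^(at) with n=2, a=-1. So L⁻¹{2/(s+1)^3} = t^2·e^(-t), and L⁻¹{10/(s+1)^3} = (10/2)·t^2·e^(-t) = 5·t^2·e^(-t)

Final answer: 5·t^2·e^(-t)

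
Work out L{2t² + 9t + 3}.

L{2t² + 9t + 3} = 2·2/s³ + 9/s² + 3/s = 4/s³ + 9/s² + 3/s

Final answer: 4/s³ + 9/s² + 3/s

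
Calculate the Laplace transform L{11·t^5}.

L{t^n} = n!/s^(n+1), so L{t^5} = 120/s^6. Then L{11·t^5} = 11·120/s^6 = 1320/s^6

Final answer: 1320/s^6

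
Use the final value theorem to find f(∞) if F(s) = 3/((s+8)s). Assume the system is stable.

f(∞) = lim_{s→0} sF(s) = lim_{s→0} 3/(s+8) = 3/8

Final answer: 3/8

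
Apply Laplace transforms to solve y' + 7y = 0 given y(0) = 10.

L{y'} + 7L{y} = 0. sY - 10 + 7Y = 0. Y(s+7) = 10. Y = 10/(s+7)

Final answer: y(t) = 10e^(-7t)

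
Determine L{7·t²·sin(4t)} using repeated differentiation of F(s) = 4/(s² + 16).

F(s) = 4/(s² + 16). F'(s) = -8s/(s² + 16)². F''(s) = -8(16 - 3s²)/(s² + 16)³ = (24s² - 128)/(s² + 16)³. So L{t²·sin(4t)} = (-1)² F''(s) = (24s² - 128)/(s² + 16)³. Then L{7·t²·sin(4t)} = 7·(24s² - 128)/(s² + 16)³ = (168s² - 896)/(s² + 16)³

Final answer: (168s² - 896)/(s² + 16)³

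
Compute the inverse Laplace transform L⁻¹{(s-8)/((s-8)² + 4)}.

Using frequency shift, L⁻¹{(s-8)/((s-8)² + 4)} = e^(8t)·cos(2t)

Final answer: e^(8t)·cos(2t)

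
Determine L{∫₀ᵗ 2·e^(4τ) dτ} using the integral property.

L{∫₀ᵗ f(τ)dτ} = F(s)/s with F(s) = 2/(s-4), so L{∫₀ᵗ 2·e^(4τ) dτ} = 2/(s(s-4))

Final answer: 2/(s(s-4))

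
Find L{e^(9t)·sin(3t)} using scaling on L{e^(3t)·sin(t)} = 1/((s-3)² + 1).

Scaling with a=3: L{e^(9t)·sin(3t)} = (1/3) · 1/((s/3-3)² + 1). Simplifying: 3/((s-9)² + 9)

Final answer: 3/((s-9)² + 9)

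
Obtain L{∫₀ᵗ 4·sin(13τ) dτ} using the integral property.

L{∫₀ᵗ f(τ)dτ} = F(s)/s with F(s) = 52/(s² + 169), so the result is (52/(s² + 169))/s = 52/(s(s² + 169))

Final answer: 52/(s(s² + 169))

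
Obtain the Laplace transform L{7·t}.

L{t^n} = n!/s^(n+1), so L{t} = 1/s^2. Then L{7·t} = 7·1/s^2 = 7/s^2

Final answer: 7/s^2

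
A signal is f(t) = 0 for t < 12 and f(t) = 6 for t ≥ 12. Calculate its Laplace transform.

f(t) = 6·u(t-12). L{u(t-12)} = e^(-12s)/s, so L{f(t)} = 6·e^(-12s)/s

Final answer: 6·e^(-12s)/s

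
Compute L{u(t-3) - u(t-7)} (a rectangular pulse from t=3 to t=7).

L{u(t-a)} = e^(-as)/s. L{u(t-3) - u(t-7)} = (e^(-3s) - e^(-7s))/s

Final answer: (e^(-3s) - e^(-7s))/s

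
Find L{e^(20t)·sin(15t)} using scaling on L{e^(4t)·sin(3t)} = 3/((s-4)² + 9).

Scaling with a=5: L{e^(20t)·sin(15t)} = (1/5) · 3/((s/5-4)² + 9). Simplifying: 15/((s-20)² + 225)

Final answer: 15/((s-20)² + 225)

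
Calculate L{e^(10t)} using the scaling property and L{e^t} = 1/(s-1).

Using L{f(at)} = (1/a)F(s/a) with a=10 and f(t) = e^t: L{e^(10t)} = (1/10) · 1/((s/10)-1) = (1/10) · 10/(s-10) = 1/(s-10)

Final answer: 1/(s-10)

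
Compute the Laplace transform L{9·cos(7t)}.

L{cos(ωt)} = s/(s² + ω²), so L{cos(7t)} = s/(s² + 49). Then L{9·cos(7t)} = 9·s/(s² + 49) = 9s/(s² + 49)

Final answer: 9s/(s² + 49)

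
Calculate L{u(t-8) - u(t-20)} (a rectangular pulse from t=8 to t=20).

L{u(t-a)} = e^(-as)/s. L{u(t-8) - u(t-20)} = (e^(-8s) - e^(-20s))/s

Final answer: (e^(-8s) - e^(-20s))/s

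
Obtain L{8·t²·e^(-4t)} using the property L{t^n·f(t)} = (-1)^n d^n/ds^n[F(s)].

L{e^(-4t)} = 1/(s+4). d/ds[1/(s+4)] = -1/(s+4)². d²/ds²[1/(s+4)] = 2/(s+4)³. So L{t²·e^(-4t)} = (-1)² · 2/(s+4)³ = 2/(s+4)³. Then L{8·t²·e^(-4t)} = 8·2/(s+4)³ = 16/(s+4)³

Final answer: 16/(s+4)³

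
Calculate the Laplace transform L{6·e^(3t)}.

L{e^(at)} = 1/(s-a), so L{e^(3t)} = 1/(s-3). Then L{6·e^(3t)} = 6/(s-3)

Final answer: 6/(s-3)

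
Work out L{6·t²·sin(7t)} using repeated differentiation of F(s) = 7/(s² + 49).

F(s) = 7/(s² + 49). F'(s) = -14s/(s² + 49)². F''(s) = -14(49 - 3s²)/(s² + 49)³ = (42s² - 686)/(s² + 49)³. So L{t²·sin(7t)} = (-1)² F''(s) = (42s² - 686)/(s² + 49)³. Then L{6·t²·sin(7t)} = 6·(42s² - 686)/(s² + 49)³ = (252s² - 4116)/(s² + 49)³

Final answer: (252s² - 4116)/(s² + 49)³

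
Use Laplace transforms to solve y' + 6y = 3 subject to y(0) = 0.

sY + 6Y = 3/s. Y = 3/(s(s+6)). Partial fractions: Y = 1/2/s - 1/2/(s+6)

Final answer: y(t) = 1/2(1 - e^(-6t))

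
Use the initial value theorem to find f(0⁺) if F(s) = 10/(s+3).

f(0⁺) = lim_{s→∞} s·10/(s+3) = lim_{s→∞} 10s/(s+3) = 10

Final answer: 10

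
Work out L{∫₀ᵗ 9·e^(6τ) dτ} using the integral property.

L{∫₀ᵗ f(τ)dτ} = F(s)/s with F(s) = 9/(s-6), so L{∫₀ᵗ 9·e^(6τ) dτ} = 9/(s(s-6))

Final answer: 9/(s(s-6))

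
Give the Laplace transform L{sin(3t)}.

L{sin(ωt)} = ω/(s² + ω²), so L{sin(3t)} = 3/(s² + 9)

Final answer: 3/(s² + 9)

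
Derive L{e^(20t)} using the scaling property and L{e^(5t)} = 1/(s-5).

Using L{f(at)} = (1/a)F(s/a) with a=4 and f(t) = e^(5t): L{e^(20t)} = (1/4) · 1/((s/4)-5) = (1/4) · 4/(s-20) = 1/(s-20)

Final answer: 1/(s-20)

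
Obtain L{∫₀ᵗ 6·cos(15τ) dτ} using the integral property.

L{∫₀ᵗ f(τ)dτ} = F(s)/s with F(s) = 6s/(s² + 225), so the result is (6s/(s² + 225))/s = 6/(s² + 225)

Final answer: 6/(s² + 225)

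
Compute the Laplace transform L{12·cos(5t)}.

L{cos(ωt)} = s/(s² + ω²), so L{cos(5t)} = s/(s² + 25). Then L{12·cos(5t)} = 12·s/(s² + 25) = 12s/(s² + 25)

Final answer: 12s/(s² + 25)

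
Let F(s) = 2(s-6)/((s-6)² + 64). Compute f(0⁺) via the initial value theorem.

f(0⁺) = lim_{s→∞} sF(s) = lim_{s→∞} 2s(s-6)/((s-6)² + 64) = 2

Final answer: 2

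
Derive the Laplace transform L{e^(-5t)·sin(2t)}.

L{e^(at)·sin(ωt)} = ω/((s-a)² + ω²), so L{e^(-5t)·sin(2t)} = 2/((s+5)² + 4)

Final answer: 2/((s+5)² + 4)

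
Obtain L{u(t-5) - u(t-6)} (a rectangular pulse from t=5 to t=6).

L{u(t-a)} = e^(-as)/s. L{u(t-5) - u(t-6)} = (e^(-5s) - e^(-6s))/s

Final answer: (e^(-5s) - e^(-6s))/s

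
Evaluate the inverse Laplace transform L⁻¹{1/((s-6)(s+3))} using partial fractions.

Decompose: A/(s-6) + B/(s+3). A = 1/9, B = -1/9. f(t) = (e^(6t) - e^(-3t))/9

Final answer: (e^(6t) - e^(-3t))/9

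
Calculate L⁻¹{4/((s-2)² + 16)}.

Form: b/((s-a)² + b²) → e^(at)sin(bt). With a=2, b=4

Final answer: e^(2t)·sin(4t)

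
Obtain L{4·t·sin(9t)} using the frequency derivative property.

L{sin(9t)} = 9/(s² + 81). By L{t·f(t)} = -F'(s): -d/ds[9/(s² + 81)] = -(9)·(-2s)/(s² + 81)² = 18s/(s² + 81)². Then L{4·t·sin(9t)} = 4·18s/(s² + 81)² = 72s/(s² + 81)²

Final answer: 72s/(s² + 81)²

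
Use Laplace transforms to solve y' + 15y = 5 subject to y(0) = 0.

sY + 15Y = 5/s. Y = 5/(s(s+15)). Partial fractions: Y = 1/3/s - 1/3/(s+15)

Final answer: y(t) = 1/3(1 - e^(-15t))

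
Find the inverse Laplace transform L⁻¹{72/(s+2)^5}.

L⁻¹{n!/(s-a)^(n+1)} = t^n·e^(at) with n=4, a=-2. So L⁻¹{24/(s+2)^5} = t^4·e^(-2t), and L⁻¹{72/(s+2)^5} = (72/24)·t^4·e^(-2t) = 3·t^4·e^(-2t)

Final answer: 3·t^4·e^(-2t)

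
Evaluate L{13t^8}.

L{t^n} = n!/s^(n+1). So L{13t^8} = 13·8!/s^9 = 524160/s^9

Final answer: 524160/s^9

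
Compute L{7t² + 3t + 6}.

L{7t² + 3t + 6} = 7·2/s³ + 3/s² + 6/s = 14/s³ + 3/s² + 6/s

Final answer: 14/s³ + 3/s² + 6/s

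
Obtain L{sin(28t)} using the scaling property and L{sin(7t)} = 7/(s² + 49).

Using L{f(at)} = (1/a)F(s/a) with a=4: L{sin(28t)} = (1/4) · 7/((s/4)² + 49) = (1/4) · 7·16/(s² + 784) = 28/(s² + 784)

Final answer: 28/(s² + 784)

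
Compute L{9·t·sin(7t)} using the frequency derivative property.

L{sin(7t)} = 7/(s² + 49). By L{t·f(t)} = -F'(s): -d/ds[7/(s² + 49)] = -(7)·(-2s)/(s² + 49)² = 14s/(s² + 49)². Then L{9·t·sin(7t)} = 9·14s/(s² + 49)² = 126s/(s² + 49)²

Final answer: 126s/(s² + 49)²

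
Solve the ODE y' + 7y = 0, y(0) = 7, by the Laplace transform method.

L{y'} + 7L{y} = 0. sY - 7 + 7Y = 0. Y(s+7) = 7. Y = 7/(s+7)

Final answer: y(t) = 7e^(-7t)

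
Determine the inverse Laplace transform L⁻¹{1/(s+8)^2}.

L⁻¹{n!/(s-a)^(n+1)} = t^n·e^(at), so L⁻¹{1/(s+8)^2} = t·e^(-8t)

Final answer: t·e^(-8t)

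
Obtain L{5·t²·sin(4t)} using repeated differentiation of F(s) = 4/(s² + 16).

F(s) = 4/(s² + 16). F'(s) = -8s/(s² + 16)². F''(s) = -8(16 - 3s²)/(s² + 16)³ = (24s² - 128)/(s² + 16)³. So L{t²·sin(4t)} = (-1)² F''(s) = (24s² - 128)/(s² + 16)³. Then L{5·t²·sin(4t)} = 5·(24s² - 128)/(s² + 16)³ = (120s² - 640)/(s² + 16)³

Final answer: (120s² - 640)/(s² + 16)³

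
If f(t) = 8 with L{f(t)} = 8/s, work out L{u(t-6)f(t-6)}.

Time shift theorem: L{u(t-a)f(t-a)} = e^(-as)F(s). Here a=6, F(s) = 8/s, so L{u(t-6)f(t-6)} = e^(-6s)·8/s

Final answer: e^(-6s)·8/s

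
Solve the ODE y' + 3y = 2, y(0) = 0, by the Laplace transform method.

sY + 3Y = 2/s. Y = 2/(s(s+3)). Partial fractions: Y = 2/3/s - 2/3/(s+3)

Final answer: y(t) = 2/3(1 - e^(-3t))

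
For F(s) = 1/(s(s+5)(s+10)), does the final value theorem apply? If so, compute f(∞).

Poles of sF(s) = 1/((s+5)(s+10)) are at s = -5 and s = -10, both in the left half-plane. Theorem applies. f(∞) = lim_{s→0} sF(s) = 1/(5·10) = 1/50

Final answer: 1/50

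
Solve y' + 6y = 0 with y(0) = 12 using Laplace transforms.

L{y'} + 6L{y} = 0. sY - 12 + 6Y = 0. Y(s+6) = 12. Y = 12/(s+6)

Final answer: y(t) = 12e^(-6t)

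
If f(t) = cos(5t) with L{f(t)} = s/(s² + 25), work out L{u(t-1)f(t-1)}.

Time shift theorem: L{u(t-a)f(t-a)} = e^(-as)F(s). Here a=1, F(s) = s/(s² + 25), so L{u(t-1)f(t-1)} = e^(-s)·s/(s² + 25)

Final answer: e^(-s)·s/(s² + 25)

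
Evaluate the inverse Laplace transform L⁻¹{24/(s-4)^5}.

L⁻¹{n!/(s-a)^(n+1)} = t^n·e^(at), so L⁻¹{24/(s-4)^5} = t^4·e^(4t)

Final answer: t^4·e^(4t)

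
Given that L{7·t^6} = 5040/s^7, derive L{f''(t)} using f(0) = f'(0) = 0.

L{f''(t)} = s²F(s) - sf(0) - f'(0) = s²·5040/s^7 - 0 - 0 = 5040/s^5

Final answer: 5040/s^5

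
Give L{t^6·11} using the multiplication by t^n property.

L{11} = 11/s. d^1/ds^1[1/s] = -1/s². d^2/ds^2[1/s] = 2/s^3. d^3/ds^3[1/s] = -6/s^4. d^4/ds^4[1/s] = 24/s^5. d^5/ds^5[1/s] = -120/s^6. d^6/ds^6[1/s] = 720/s^7. So L{t^6} = (-1)^{6}·720/s^7 = 720/s^7. Then L{t^6·11} = 11·720/s^7 = 7920/s^7

Final answer: 7920/s^7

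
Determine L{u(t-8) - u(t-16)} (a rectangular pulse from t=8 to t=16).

L{u(t-a)} = e^(-as)/s. L{u(t-8) - u(t-16)} = (e^(-8s) - e^(-16s))/s

Final answer: (e^(-8s) - e^(-16s))/s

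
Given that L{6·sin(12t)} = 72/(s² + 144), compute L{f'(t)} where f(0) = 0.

L{f'(t)} = s·F(s) - f(0) = s·72/(s² + 144) - 0 = 72s/(s² + 144)

Final answer: 72s/(s² + 144)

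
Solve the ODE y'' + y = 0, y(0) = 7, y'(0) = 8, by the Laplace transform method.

L{y''} + 1L{y} = 0. s²Y - 7s - 8 + Y = 0. Y(s² + 1) = 7s + 8. Y = (7s + 8)/(s² + 1). Inverting: y(t) = 7cos(t) + 8sin(t)

Final answer: y(t) = 7cos(t) + 8sin(t)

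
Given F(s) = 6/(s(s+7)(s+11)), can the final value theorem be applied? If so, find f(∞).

Poles of sF(s) = 6/((s+7)(s+11)) are at s = -7 and s = -11, both in the left half-plane. Theorem applies. f(∞) = lim_{s→0} sF(s) = 6/(7·11) = 6/77

Final answer: 6/77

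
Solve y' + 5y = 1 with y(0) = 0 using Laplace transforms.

sY + 5Y = 1/s. Y = 1/(s(s+5)). Partial fractions: Y = 1/5/s - 1/5/(s+5)

Final answer: y(t) = 1/5(1 - e^(-5t))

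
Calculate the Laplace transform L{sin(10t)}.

L{sin(ωt)} = ω/(s² + ω²), so L{sin(10t)} = 10/(s² + 100)

Final answer: 10/(s² + 100)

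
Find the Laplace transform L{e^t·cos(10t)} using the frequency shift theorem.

Frequency shift: L{e^(at)f(t)} = F(s-a). L{e^t·cos(10t)} = (s-1)/((s-1)² + 100)

Final answer: (s-1)/((s-1)² + 100)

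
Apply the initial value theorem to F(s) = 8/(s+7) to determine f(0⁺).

f(0⁺) = lim_{s→∞} s·8/(s+7) = lim_{s→∞} 8s/(s+7) = 8

Final answer: 8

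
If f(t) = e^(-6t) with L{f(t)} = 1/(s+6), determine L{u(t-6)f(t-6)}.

Time shift theorem: L{u(t-a)f(t-a)} = e^(-as)F(s). Here a=6, F(s) = 1/(s+6), so L{u(t-6)f(t-6)} = e^(-6s)·1/(s+6)

Final answer: e^(-6s)·1/(s+6)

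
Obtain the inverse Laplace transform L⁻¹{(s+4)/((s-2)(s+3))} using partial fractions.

Using partial fractions, f(t) = (6e^(2t) - e^(-3t))/5

Final answer: (6e^(2t) - e^(-3t))/5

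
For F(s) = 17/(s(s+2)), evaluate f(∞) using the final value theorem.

f(∞) = lim_{s→0} s·17/(s(s+2)) = lim_{s→0} 17/(s+2) = 17/2 = 17/2

Final answer: 17/2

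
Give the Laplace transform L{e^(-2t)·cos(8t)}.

L{e^(at)·cos(ωt)} = (s-a)/((s-a)² + ω²), so L{e^(-2t)·cos(8t)} = (s+2)/((s+2)² + 64)

Final answer: (s+2)/((s+2)² + 64)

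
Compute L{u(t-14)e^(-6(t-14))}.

u(t-a)f(t-a) with f(t)=e^(-6t). L{e^(-6t)} = 1/(s+6). By time shift: e^(-14s)/(s+6)

Final answer: e^(-14s)/(s+6)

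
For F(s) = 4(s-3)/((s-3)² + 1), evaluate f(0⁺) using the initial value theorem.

f(0⁺) = lim_{s→∞} sF(s) = lim_{s→∞} 4s(s-3)/((s-3)² + 1) = 4

Final answer: 4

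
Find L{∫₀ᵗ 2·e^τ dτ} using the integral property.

L{∫₀ᵗ f(τ)dτ} = F(s)/s with F(s) = 2/(s-1), so L{∫₀ᵗ 2·e^τ dτ} = 2/(s(s-1))

Final answer: 2/(s(s-1))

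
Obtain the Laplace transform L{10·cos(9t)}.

L{cos(ωt)} = s/(s² + ω²), so L{cos(9t)} = s/(s² + 81). Then L{10·cos(9t)} = 10·s/(s² + 81) = 10s/(s² + 81)

Final answer: 10s/(s² + 81)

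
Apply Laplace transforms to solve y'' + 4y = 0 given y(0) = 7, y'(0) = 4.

L{y''} + 4L{y} = 0. s²Y - 7s - 4 + 4Y = 0. Y(s² + 4) = 7s + 4. Y = (7s + 4)/(s² + 4). Inverting: y(t) = 7cos(2t) + 2sin(2t)

Final answer: y(t) = 7cos(2t) + 2sin(2t)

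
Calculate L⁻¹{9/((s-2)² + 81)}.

Form: b/((s-a)² + b²) → e^(at)sin(bt). With a=2, b=9

Final answer: e^(2t)·sin(9t)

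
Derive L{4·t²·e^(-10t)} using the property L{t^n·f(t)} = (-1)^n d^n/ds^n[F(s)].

L{e^(-10t)} = 1/(s+10). d/ds[1/(s+10)] = -1/(s+10)². d²/ds²[1/(s+10)] = 2/(s+10)³. So L{t²·e^(-10t)} = (-1)² · 2/(s+10)³ = 2/(s+10)³. Then L{4·t²·e^(-10t)} = 4·2/(s+10)³ = 8/(s+10)³

Final answer: 8/(s+10)³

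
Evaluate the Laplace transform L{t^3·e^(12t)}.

L{t^n·e^(at)} = n!/(s-a)^(n+1), so L{t^3·e^(12t)} = 6/(s-12)^4

Final answer: 6/(s-12)^4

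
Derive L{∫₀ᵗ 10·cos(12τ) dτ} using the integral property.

L{∫₀ᵗ f(τ)dτ} = F(s)/s with F(s) = 10s/(s² + 144), so the result is (10s/(s² + 144))/s = 10/(s² + 144)

Final answer: 10/(s² + 144)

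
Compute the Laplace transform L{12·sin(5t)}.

L{sin(ωt)} = ω/(s² + ω²), so L{sin(5t)} = 5/(s² + 25). Then L{12·sin(5t)} = 12·5/(s² + 25) = 60/(s² + 25)

Final answer: 60/(s² + 25)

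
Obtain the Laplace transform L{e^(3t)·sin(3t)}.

L{e^(at)·sin(ωt)} = ω/((s-a)² + ω²), so L{e^(3t)·sin(3t)} = 3/((s-3)² + 9)

Final answer: 3/((s-3)² + 9)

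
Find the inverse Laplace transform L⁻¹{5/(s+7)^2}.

L⁻¹{n!/(s-a)^(n+1)} = t^n·e^(at) with n=1, a=-7. So L⁻¹{1/(s+7)^2} = t·e^(-7t), and L⁻¹{5/(s+7)^2} = (5/1)·t·e^(-7t) = 5·t·e^(-7t)

Final answer: 5·t·e^(-7t)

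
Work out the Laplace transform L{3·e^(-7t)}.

L{e^(at)} = 1/(s-a), so L{e^(-7t)} = 1/(s+7). Then L{3·e^(-7t)} = 3/(s+7)

Final answer: 3/(s+7)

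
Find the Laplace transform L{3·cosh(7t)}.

L{cosh(ωt)} = s/(s² - ω²), so L{cosh(7t)} = s/(s² - 49). Then L{3·cosh(7t)} = 3·s/(s² - 49) = 3s/(s² - 49)

Final answer: 3s/(s² - 49)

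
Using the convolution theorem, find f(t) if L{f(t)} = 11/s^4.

11/s^4 = (11/s)·(1/s^3) = L{11}·L{t^2/2}. By convolution, f(t) = 11*t^2/2 = ∫₀ᵗ 11·τ^2/2 dτ = 11·t^3/6

Final answer: 11·t^3/6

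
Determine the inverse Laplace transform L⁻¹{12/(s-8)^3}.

L⁻¹{n!/(s-a)^(n+1)} = t^n·e^(at) with n=2, a=8. So L⁻¹{2/(s-8)^3} = t^2·e^(8t), and L⁻¹{12/(s-8)^3} = (12/2)·t^2·e^(8t) = 6·t^2·e^(8t)

Final answer: 6·t^2·e^(8t)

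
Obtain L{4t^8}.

L{t^n} = n!/s^(n+1). So L{4t^8} = 4·8!/s^9 = 161280/s^9

Final answer: 161280/s^9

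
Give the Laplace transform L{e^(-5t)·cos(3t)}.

L{e^(at)·cos(ωt)} = (s-a)/((s-a)² + ω²), so L{e^(-5t)·cos(3t)} = (s+5)/((s+5)² + 9)

Final answer: (s+5)/((s+5)² + 9)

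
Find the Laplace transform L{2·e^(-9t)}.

L{e^(at)} = 1/(s-a), so L{e^(-9t)} = 1/(s+9). Then L{2·e^(-9t)} = 2/(s+9)

Final answer: 2/(s+9)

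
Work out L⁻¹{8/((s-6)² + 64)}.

Form: b/((s-a)² + b²) → e^(at)sin(bt). With a=6, b=8

Final answer: e^(6t)·sin(8t)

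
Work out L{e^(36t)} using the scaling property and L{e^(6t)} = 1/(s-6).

Using L{f(at)} = (1/a)F(s/a) with a=6 and f(t) = e^(6t): L{e^(36t)} = (1/6) · 1/((s/6)-6) = (1/6) · 6/(s-36) = 1/(s-36)

Final answer: 1/(s-36)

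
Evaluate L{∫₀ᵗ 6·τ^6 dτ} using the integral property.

L{∫₀ᵗ f(τ)dτ} = F(s)/s with f(t) = 6t^6. F(s) = 4320/s^7, so L{∫₀ᵗ 6·τ^6 dτ} = (4320/s^7)/s = 4320/s^8. (Check: ∫₀ᵗ 6·τ^6 dτ = 6t^7/7.)

Final answer: 4320/s^8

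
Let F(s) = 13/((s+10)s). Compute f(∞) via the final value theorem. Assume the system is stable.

f(∞) = lim_{s→0} sF(s) = lim_{s→0} 13/(s+10) = 13/10

Final answer: 13/10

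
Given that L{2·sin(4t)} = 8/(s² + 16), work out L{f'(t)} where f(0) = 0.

L{f'(t)} = s·F(s) - f(0) = s·8/(s² + 16) - 0 = 8s/(s² + 16)

Final answer: 8s/(s² + 16)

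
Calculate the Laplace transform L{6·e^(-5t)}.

L{e^(at)} = 1/(s-a), so L{e^(-5t)} = 1/(s+5). Then L{6·e^(-5t)} = 6/(s+5)

Final answer: 6/(s+5)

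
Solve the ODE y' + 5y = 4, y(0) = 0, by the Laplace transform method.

sY + 5Y = 4/s. Y = 4/(s(s+5)). Partial fractions: Y = 4/5/s - 4/5/(s+5)

Final answer: y(t) = 4/5(1 - e^(-5t))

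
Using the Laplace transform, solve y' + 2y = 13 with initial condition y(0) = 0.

sY + 2Y = 13/s. Y = 13/(s(s+2)). Partial fractions: Y = 13/2/s - 13/2/(s+2)

Final answer: y(t) = 13/2(1 - e^(-2t))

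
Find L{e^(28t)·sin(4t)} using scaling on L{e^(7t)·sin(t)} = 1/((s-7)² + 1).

Scaling with a=4: L{e^(28t)·sin(4t)} = (1/4) · 1/((s/4-7)² + 1). Simplifying: 4/((s-28)² + 16)

Final answer: 4/((s-28)² + 16)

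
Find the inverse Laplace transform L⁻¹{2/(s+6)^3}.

L⁻¹{n!/(s-a)^(n+1)} = t^n·e^(at), so L⁻¹{2/(s+6)^3} = t^2·e^(-6t)

Final answer: t^2·e^(-6t)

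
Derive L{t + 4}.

L{t + 4} = L{t} + 4·L{1} = 1/s² + 4/s

Final answer: 1/s² + 4/s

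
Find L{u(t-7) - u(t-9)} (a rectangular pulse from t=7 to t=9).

L{u(t-a)} = e^(-as)/s. L{u(t-7) - u(t-9)} = (e^(-7s) - e^(-9s))/s

Final answer: (e^(-7s) - e^(-9s))/s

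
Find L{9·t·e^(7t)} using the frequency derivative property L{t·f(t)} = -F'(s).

L{e^(7t)} = 1/(s-7). By frequency derivative: L{t·e^(7t)} = -d/ds[1/(s-7)] = -(-1)/(s-7)² = 1/(s-7)². Then L{9·t·e^(7t)} = 9·1/(s-7)² = 9/(s-7)²

Final answer: 9/(s-7)²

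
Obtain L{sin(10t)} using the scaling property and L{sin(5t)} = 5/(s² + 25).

Using L{f(at)} = (1/a)F(s/a) with a=2: L{sin(10t)} = (1/2) · 5/((s/2)² + 25) = (1/2) · 5·4/(s² + 100) = 10/(s² + 100)

Final answer: 10/(s² + 100)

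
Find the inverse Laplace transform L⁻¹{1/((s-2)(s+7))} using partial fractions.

Decompose: A/(s-2) + B/(s+7). A = 1/9, B = -1/9. f(t) = (e^(2t) - e^(-7t))/9

Final answer: (e^(2t) - e^(-7t))/9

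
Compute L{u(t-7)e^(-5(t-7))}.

u(t-a)f(t-a) with f(t)=e^(-5t). L{e^(-5t)} = 1/(s+5). By time shift: e^(-7s)/(s+5)

Final answer: e^(-7s)/(s+5)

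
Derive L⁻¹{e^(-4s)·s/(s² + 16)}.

L⁻¹{s/(s² + 16)} = cos(4t). By the time shift theorem, L⁻¹{e^(-as)F(s)} = u(t-a)f(t-a) with a=4, so L⁻¹{e^(-4s)·s/(s² + 16)} = u(t-4)·cos(4(t-4))

Final answer: u(t-4)·cos(4(t-4))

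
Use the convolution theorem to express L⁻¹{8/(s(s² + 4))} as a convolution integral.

8/(s(s² + 4)) = (1/s)·(8/(s² + 4)) = L{1}·L{4·sin(2t)}. So f(t) = 1*(4·sin(2t)) = ∫₀ᵗ 4·sin(2τ) dτ

Final answer: ∫₀ᵗ 4·sin(2τ) dτ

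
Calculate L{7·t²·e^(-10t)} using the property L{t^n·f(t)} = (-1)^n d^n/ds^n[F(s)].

L{e^(-10t)} = 1/(s+10). d/ds[1/(s+10)] = -1/(s+10)². d²/ds²[1/(s+10)] = 2/(s+10)³. So L{t²·e^(-10t)} = (-1)² · 2/(s+10)³ = 2/(s+10)³. Then L{7·t²·e^(-10t)} = 7·2/(s+10)³ = 14/(s+10)³

Final answer: 14/(s+10)³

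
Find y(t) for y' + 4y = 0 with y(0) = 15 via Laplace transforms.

L{y'} + 4L{y} = 0. sY - 15 + 4Y = 0. Y(s+4) = 15. Y = 15/(s+4)

Final answer: y(t) = 15e^(-4t)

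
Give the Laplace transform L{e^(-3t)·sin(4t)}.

L{e^(at)·sin(ωt)} = ω/((s-a)² + ω²), so L{e^(-3t)·sin(4t)} = 4/((s+3)² + 16)

Final answer: 4/((s+3)² + 16)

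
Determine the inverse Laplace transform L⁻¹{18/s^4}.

L⁻¹{n!/s^(n+1)} = t^n with n=3. So L⁻¹{6/s^4} = t^3, and L⁻¹{18/s^4} = (18/6)·t^3 = 3·t^3

Final answer: 3·t^3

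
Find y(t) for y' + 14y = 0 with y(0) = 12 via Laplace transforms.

L{y'} + 14L{y} = 0. sY - 12 + 14Y = 0. Y(s+14) = 12. Y = 12/(s+14)

Final answer: y(t) = 12e^(-14t)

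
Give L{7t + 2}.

L{7t + 2} = 7·L{t} + 2·L{1} = 7/s² + 2/s

Final answer: 7/s² + 2/s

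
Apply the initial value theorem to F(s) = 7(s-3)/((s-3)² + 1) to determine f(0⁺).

f(0⁺) = lim_{s→∞} sF(s) = lim_{s→∞} 7s(s-3)/((s-3)² + 1) = 7

Final answer: 7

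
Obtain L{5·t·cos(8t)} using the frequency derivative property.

L{cos(8t)} = s/(s² + 64). Derivative: d/ds[s/(s² + 64)] = [(s² + 64) - s·2s]/(s² + 64)² = (64 - s²)/(s² + 64)². So L{t·cos(8t)} = -F'(s) = (s² - 64)/(s² + 64)². Then L{5·t·cos(8t)} = 5·(s² - 64)/(s² + 64)²

Final answer: 5·(s² - 64)/(s² + 64)²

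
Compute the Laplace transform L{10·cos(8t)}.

L{cos(ωt)} = s/(s² + ω²), so L{cos(8t)} = s/(s² + 64). Then L{10·cos(8t)} = 10·s/(s² + 64) = 10s/(s² + 64)

Final answer: 10s/(s² + 64)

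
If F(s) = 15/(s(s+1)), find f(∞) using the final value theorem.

f(∞) = lim_{s→0} s·15/(s(s+1)) = lim_{s→0} 15/(s+1) = 15/1 = 15

Final answer: 15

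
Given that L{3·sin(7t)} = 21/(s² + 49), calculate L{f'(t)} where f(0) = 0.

L{f'(t)} = s·F(s) - f(0) = s·21/(s² + 49) - 0 = 21s/(s² + 49)

Final answer: 21s/(s² + 49)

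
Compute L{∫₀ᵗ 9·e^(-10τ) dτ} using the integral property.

L{∫₀ᵗ f(τ)dτ} = F(s)/s with F(s) = 9/(s+10), so L{∫₀ᵗ 9·e^(-10τ) dτ} = 9/(s(s+10))

Final answer: 9/(s(s+10))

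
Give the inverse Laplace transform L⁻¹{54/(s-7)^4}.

L⁻¹{n!/(s-a)^(n+1)} = t^n·e^(at) with n=3, a=7. So L⁻¹{6/(s-7)^4} = t^3·e^(7t), and L⁻¹{54/(s-7)^4} = (54/6)·t^3·e^(7t) = 9·t^3·e^(7t)

Final answer: 9·t^3·e^(7t)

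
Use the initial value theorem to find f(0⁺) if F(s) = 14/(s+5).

f(0⁺) = lim_{s→∞} s·14/(s+5) = lim_{s→∞} 14s/(s+5) = 14

Final answer: 14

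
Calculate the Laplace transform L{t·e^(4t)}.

L{t^n·e^(at)} = n!/(s-a)^(n+1), so L{t·e^(4t)} = 1/(s-4)^2

Final answer: 1/(s-4)^2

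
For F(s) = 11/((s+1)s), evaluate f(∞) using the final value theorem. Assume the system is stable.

f(∞) = lim_{s→0} sF(s) = lim_{s→0} 11/(s+1) = 11

Final answer: 11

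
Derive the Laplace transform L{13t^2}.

L{13t^2} = 13 · L{t^2} = 13 · 2/s^3 = 26/s^3

Final answer: 26/s^3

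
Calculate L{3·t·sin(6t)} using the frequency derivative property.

L{sin(6t)} = 6/(s² + 36). By L{t·f(t)} = -F'(s): -d/ds[6/(s² + 36)] = -(6)·(-2s)/(s² + 36)² = 12s/(s² + 36)². Then L{3·t·sin(6t)} = 3·12s/(s² + 36)² = 36s/(s² + 36)²

Final answer: 36s/(s² + 36)²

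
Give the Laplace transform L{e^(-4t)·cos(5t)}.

L{e^(at)·cos(ωt)} = (s-a)/((s-a)² + ω²), so L{e^(-4t)·cos(5t)} = (s+4)/((s+4)² + 25)

Final answer: (s+4)/((s+4)² + 25)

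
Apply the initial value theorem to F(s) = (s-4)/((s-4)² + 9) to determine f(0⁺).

f(0⁺) = lim_{s→∞} sF(s) = lim_{s→∞} s(s-4)/((s-4)² + 9) = 1

Final answer: 1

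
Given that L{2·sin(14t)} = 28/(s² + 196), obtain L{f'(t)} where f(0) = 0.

L{f'(t)} = s·F(s) - f(0) = s·28/(s² + 196) - 0 = 28s/(s² + 196)

Final answer: 28s/(s² + 196)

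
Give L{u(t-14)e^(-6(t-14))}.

u(t-a)f(t-a) with f(t)=e^(-6t). L{e^(-6t)} = 1/(s+6). By time shift: e^(-14s)/(s+6)

Final answer: e^(-14s)/(s+6)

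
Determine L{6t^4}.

L{t^n} = n!/s^(n+1). So L{6t^4} = 6·4!/s^5 = 144/s^5

Final answer: 144/s^5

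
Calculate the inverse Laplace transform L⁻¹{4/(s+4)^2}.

L⁻¹{n!/(s-a)^(n+1)} = t^n·e^(at) with n=1, a=-4. So L⁻¹{1/(s+4)^2} = t·e^(-4t), and L⁻¹{4/(s+4)^2} = (4/1)·t·e^(-4t) = 4·t·e^(-4t)

Final answer: 4·t·e^(-4t)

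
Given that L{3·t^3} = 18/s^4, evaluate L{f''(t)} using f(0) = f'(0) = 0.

L{f''(t)} = s²F(s) - sf(0) - f'(0) = s²·18/s^4 - 0 - 0 = 18/s^2

Final answer: 18/s^2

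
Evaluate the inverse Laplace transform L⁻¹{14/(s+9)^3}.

L⁻¹{n!/(s-a)^(n+1)} = t^n·e^(at) with n=2, a=-9. So L⁻¹{2/(s+9)^3} = t^2·e^(-9t), and L⁻¹{14/(s+9)^3} = (14/2)·t^2·e^(-9t) = 7·t^2·e^(-9t)

Final answer: 7·t^2·e^(-9t)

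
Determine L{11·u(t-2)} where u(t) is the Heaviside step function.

L{u(t-a)} = e^(-as)/s. Here a=2, so L{u(t-2)} = e^(-2s)/s, and L{11·u(t-2)} = 11·e^(-2s)/s

Final answer: 11·e^(-2s)/s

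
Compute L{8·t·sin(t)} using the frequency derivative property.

L{sin(t)} = 1/(s² + 1). By L{t·f(t)} = -F'(s): -d/ds[1/(s² + 1)] = -(1)·(-2s)/(s² + 1)² = 2s/(s² + 1)². Then L{8·t·sin(t)} = 8·2s/(s² + 1)² = 16s/(s² + 1)²

Final answer: 16s/(s² + 1)²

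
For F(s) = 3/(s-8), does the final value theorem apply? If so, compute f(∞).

sF(s) = 3s/(s-8) has a pole at s = 8 in the right half-plane. Theorem does NOT apply (unstable system; f(t) = 3·e^(8t) grows without bound).

Final answer: Not applicable (unstable)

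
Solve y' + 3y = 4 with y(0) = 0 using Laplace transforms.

sY + 3Y = 4/s. Y = 4/(s(s+3)). Partial fractions: Y = 4/3/s - 4/3/(s+3)

Final answer: y(t) = 4/3(1 - e^(-3t))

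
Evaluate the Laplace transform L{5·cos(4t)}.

L{cos(ωt)} = s/(s² + ω²), so L{cos(4t)} = s/(s² + 16). Then L{5·cos(4t)} = 5·s/(s² + 16) = 5s/(s² + 16)

Final answer: 5s/(s² + 16)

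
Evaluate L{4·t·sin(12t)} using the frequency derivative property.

L{sin(12t)} = 12/(s² + 144). By L{t·f(t)} = -F'(s): -d/ds[12/(s² + 144)] = -(12)·(-2s)/(s² + 144)² = 24s/(s² + 144)². Then L{4·t·sin(12t)} = 4·24s/(s² + 144)² = 96s/(s² + 144)²

Final answer: 96s/(s² + 144)²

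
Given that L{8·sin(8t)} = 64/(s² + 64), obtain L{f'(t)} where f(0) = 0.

L{f'(t)} = s·F(s) - f(0) = s·64/(s² + 64) - 0 = 64s/(s² + 64)

Final answer: 64s/(s² + 64)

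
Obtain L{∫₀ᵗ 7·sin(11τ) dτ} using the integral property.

L{∫₀ᵗ f(τ)dτ} = F(s)/s with F(s) = 77/(s² + 121), so the result is (77/(s² + 121))/s = 77/(s(s² + 121))

Final answer: 77/(s(s² + 121))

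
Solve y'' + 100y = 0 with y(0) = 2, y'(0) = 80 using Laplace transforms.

L{y''} + 100L{y} = 0. s²Y - 2s - 80 + 100Y = 0. Y(s² + 100) = 2s + 80. Y = (2s + 80)/(s² + 100). Inverting: y(t) = 2cos(10t) + 8sin(10t)

Final answer: y(t) = 2cos(10t) + 8sin(10t)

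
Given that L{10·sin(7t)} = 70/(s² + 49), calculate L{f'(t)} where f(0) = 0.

L{f'(t)} = s·F(s) - f(0) = s·70/(s² + 49) - 0 = 70s/(s² + 49)

Final answer: 70s/(s² + 49)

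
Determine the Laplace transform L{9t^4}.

L{9t^4} = 9 · L{t^4} = 9 · 24/s^5 = 216/s^5

Final answer: 216/s^5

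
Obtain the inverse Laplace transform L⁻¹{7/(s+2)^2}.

L⁻¹{n!/(s-a)^(n+1)} = t^n·e^(at) with n=1, a=-2. So L⁻¹{1/(s+2)^2} = t·e^(-2t), and L⁻¹{7/(s+2)^2} = (7/1)·t·e^(-2t) = 7·t·e^(-2t)

Final answer: 7·t·e^(-2t)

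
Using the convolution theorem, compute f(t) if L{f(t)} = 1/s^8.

1/s^8 = (1/s)·(1/s^7) = L{1}·L{t^6/720}. By convolution, f(t) = 1*t^6/720 = ∫₀ᵗ 1·τ^6/720 dτ = t^7/5040

Final answer: t^7/5040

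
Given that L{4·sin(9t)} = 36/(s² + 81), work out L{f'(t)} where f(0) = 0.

L{f'(t)} = s·F(s) - f(0) = s·36/(s² + 81) - 0 = 36s/(s² + 81)

Final answer: 36s/(s² + 81)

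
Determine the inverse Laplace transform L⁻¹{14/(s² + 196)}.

L⁻¹{14/(s² + 196)} = sin(14t)

Final answer: sin(14t)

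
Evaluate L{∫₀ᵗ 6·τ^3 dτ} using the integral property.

L{∫₀ᵗ f(τ)dτ} = F(s)/s with f(t) = 6t^3. F(s) = 36/s^4, so L{∫₀ᵗ 6·τ^3 dτ} = (36/s^4)/s = 36/s^5. (Check: ∫₀ᵗ 6·τ^3 dτ = 6t^4/4.)

Final answer: 36/s^5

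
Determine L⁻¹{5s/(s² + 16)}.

This is the form c·s/(s² + a²) with a = 4, c = 5. L⁻¹ = 5·cos(4t)

Final answer: 5·cos(4t)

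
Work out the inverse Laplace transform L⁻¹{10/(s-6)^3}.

L⁻¹{n!/(s-a)^(n+1)} = t^n·e^(at) with n=2, a=6. So L⁻¹{2/(s-6)^3} = t^2·e^(6t), and L⁻¹{10/(s-6)^3} = (10/2)·t^2·e^(6t) = 5·t^2·e^(6t)

Final answer: 5·t^2·e^(6t)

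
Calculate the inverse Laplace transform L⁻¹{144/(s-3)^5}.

L⁻¹{n!/(s-a)^(n+1)} = t^n·e^(at) with n=4, a=3. So L⁻¹{24/(s-3)^5} = t^4·e^(3t), and L⁻¹{144/(s-3)^5} = (144/24)·t^4·e^(3t) = 6·t^4·e^(3t)

Final answer: 6·t^4·e^(3t)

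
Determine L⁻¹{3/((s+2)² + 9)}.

Form: b/((s-a)² + b²) → e^(at)sin(bt). With a=-2, b=3

Final answer: e^(-2t)·sin(3t)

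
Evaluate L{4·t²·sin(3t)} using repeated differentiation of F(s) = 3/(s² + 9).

F(s) = 3/(s² + 9). F'(s) = -6s/(s² + 9)². F''(s) = -6(9 - 3s²)/(s² + 9)³ = (18s² - 54)/(s² + 9)³. So L{t²·sin(3t)} = (-1)² F''(s) = (18s² - 54)/(s² + 9)³. Then L{4·t²·sin(3t)} = 4·(18s² - 54)/(s² + 9)³ = (72s² - 216)/(s² + 9)³

Final answer: (72s² - 216)/(s² + 9)³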